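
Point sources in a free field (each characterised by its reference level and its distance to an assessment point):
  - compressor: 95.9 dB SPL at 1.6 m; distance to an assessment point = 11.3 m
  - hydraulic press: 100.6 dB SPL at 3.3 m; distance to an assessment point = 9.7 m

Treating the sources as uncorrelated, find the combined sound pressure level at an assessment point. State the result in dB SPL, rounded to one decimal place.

91.5 dB SPL

Apply inverse-square spreading to bring every level to the receiver, then sum 10^(L/10).
compressor: 95.9 − 20·log₁₀(11.3/1.6) = 95.9 − 16.98 = 78.92 dB SPL.
hydraulic press: 100.6 − 20·log₁₀(9.7/3.3) = 100.6 − 9.37 = 91.23 dB SPL.
Σ 10^(L/10) = 1.407e+09 → L_total = 10·log₁₀(1.407e+09) = 91.48 dB SPL.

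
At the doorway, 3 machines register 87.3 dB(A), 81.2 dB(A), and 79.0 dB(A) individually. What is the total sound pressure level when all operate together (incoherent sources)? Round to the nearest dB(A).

For uncorrelated sources the intensities add, so convert each level to linear form, sum, and take 10·log₁₀ of the total.
Σ 10^(L/10) = 10^(87.3/10) + 10^(81.2/10) + 10^(79.0/10) = 7.483e+08.
L_total = 10·log₁₀(7.483e+08) = 88.74 dB(A).

89 dB(A)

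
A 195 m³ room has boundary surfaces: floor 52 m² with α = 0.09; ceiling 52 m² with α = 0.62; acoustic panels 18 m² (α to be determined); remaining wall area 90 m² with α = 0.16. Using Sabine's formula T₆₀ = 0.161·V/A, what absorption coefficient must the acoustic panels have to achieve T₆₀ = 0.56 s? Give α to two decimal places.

From T₆₀ = 0.161·V/A, the target T₆₀ = 0.56 s needs A = 0.161·195/0.56 = 56.06 m².
Absorption from the other surfaces = 52·0.09 + 52·0.62 + 90·0.16 = 51.32 m², so the acoustic panels must supply 4.74 m² over 18 m².
α = 4.74/18 = 0.263.

0.26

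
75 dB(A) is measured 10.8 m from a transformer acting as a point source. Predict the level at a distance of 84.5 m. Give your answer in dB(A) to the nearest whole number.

Spherical spreading from a point source gives a 20·log₁₀(r₂/r₁) drop.
L₂ = 75 − 20·log₁₀(84.5/10.8) = 75 − 17.869 = 57.13 dB(A).

57 dB(A)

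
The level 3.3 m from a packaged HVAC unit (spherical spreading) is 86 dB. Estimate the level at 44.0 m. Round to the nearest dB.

For a point source, L₂ = L₁ − 20·log₁₀(r₂/r₁).
L₂ = 86 − 20·log₁₀(44.0/3.3) = 86 − 22.499 = 63.50 dB.

64 dB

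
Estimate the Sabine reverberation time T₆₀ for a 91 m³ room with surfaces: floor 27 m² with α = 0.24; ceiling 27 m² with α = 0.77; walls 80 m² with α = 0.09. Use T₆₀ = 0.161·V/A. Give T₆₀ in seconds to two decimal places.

Total absorption A = 27·0.24 + 27·0.77 + 80·0.09 = 34.47 m² sabins.
T₆₀ = 0.161·V/A = 0.161·91/34.47 = 0.425 s.

0.43 s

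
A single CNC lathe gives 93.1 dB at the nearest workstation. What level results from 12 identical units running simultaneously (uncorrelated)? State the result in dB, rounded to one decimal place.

103.9 dB

N identical incoherent sources raise the level by 10·log₁₀ N.
L_total = 93.1 + 10·log₁₀(12) = 93.1 + 10.792 = 103.89 dB.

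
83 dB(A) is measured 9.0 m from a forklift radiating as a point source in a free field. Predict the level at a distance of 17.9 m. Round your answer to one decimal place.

Spherical spreading from a point source gives a 20·log₁₀(r₂/r₁) drop.
L₂ = 83 − 20·log₁₀(17.9/9.0) = 83 − 5.972 = 77.03 dB(A).

77.0 dB(A)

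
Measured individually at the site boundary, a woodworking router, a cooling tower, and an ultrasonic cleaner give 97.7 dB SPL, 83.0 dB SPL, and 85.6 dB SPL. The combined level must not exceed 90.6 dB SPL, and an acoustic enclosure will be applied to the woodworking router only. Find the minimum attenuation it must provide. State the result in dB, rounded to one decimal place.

The untreated sources together contribute 10^(83.0/10) + 10^(85.6/10) = 5.626e+08, i.e. 87.50 dB SPL.
To meet 90.6 dB SPL overall, the treated woodworking router may contribute at most 10^(90.6/10) − 5.626e+08 = 5.855e+08, i.e. 87.68 dB SPL.
So the woodworking router must be reduced from 97.7 to 87.68 dB SPL: IL = 10.02 dB.

10.0 dB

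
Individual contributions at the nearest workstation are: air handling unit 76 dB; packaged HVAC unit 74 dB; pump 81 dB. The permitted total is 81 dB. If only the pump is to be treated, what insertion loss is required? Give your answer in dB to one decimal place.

3.1 dB

Everything except the pump sums to 10^(76/10) + 10^(74/10) = 6.493e+07 in linear terms, 78.12 dB.
To meet 81 dB overall, the treated pump may contribute at most 10^(81/10) − 6.493e+07 = 6.096e+07, i.e. 77.85 dB.
Required insertion loss = 81 − 77.85 = 3.15 dB.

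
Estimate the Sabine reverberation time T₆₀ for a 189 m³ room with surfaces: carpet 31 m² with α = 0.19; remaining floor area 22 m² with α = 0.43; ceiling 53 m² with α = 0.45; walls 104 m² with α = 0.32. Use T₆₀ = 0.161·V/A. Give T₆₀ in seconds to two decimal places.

A = Σ Sᵢαᵢ = 31·0.19 + 22·0.43 + 53·0.45 + 104·0.32 = 72.48 m².
T₆₀ = 0.161 × 189 / 72.48 = 0.420 s.

0.42 s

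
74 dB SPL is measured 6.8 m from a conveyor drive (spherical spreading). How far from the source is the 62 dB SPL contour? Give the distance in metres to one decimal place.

Point-source spreading drops the level by 20·log₁₀(r₂/r₁); inverting, r₂/r₁ = 10^(ΔL/20).
r₂ = 6.8·10^((74−62)/20) = 6.8·10^(12.0/20) = 27.07 m.

27.1 m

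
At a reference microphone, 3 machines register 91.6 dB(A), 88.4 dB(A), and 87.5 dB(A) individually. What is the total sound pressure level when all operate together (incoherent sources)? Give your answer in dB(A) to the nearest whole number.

Incoherent sources combine by intensity addition: L_total = 10·log₁₀(Σ 10^(L_i/10)).
Σ 10^(L/10) = 10^(91.6/10) + 10^(88.4/10) + 10^(87.5/10) = 2.700e+09.
L_total = 10·log₁₀(2.700e+09) = 94.31 dB(A).

94 dB(A)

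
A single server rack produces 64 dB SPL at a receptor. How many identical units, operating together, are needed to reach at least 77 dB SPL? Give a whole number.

The shortfall is 77 − 64 = 13.0 dB, and N units add 10·log₁₀ N, so need 10·log₁₀ N ≥ 13.0.
N ≥ 10^(13.0/10) = 19.953, so N = 20.

20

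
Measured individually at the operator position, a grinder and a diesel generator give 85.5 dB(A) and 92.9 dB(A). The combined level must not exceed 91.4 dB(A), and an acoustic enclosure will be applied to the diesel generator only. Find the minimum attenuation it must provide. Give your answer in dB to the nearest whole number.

The untreated sources together contribute 10^(85.5/10) = 3.548e+08, i.e. 85.50 dB(A).
To meet 91.4 dB(A) overall, the treated diesel generator may contribute at most 10^(91.4/10) − 3.548e+08 = 1.026e+09, i.e. 90.11 dB(A).
So the diesel generator must be reduced from 92.9 to 90.11 dB(A): IL = 2.79 dB.

3 dB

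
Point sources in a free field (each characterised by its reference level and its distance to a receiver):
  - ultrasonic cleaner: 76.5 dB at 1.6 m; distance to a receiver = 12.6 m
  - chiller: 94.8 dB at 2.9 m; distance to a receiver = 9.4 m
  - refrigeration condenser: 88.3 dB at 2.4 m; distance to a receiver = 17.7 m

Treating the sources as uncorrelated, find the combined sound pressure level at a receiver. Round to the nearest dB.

Propagate each source to the receiver with L = L_ref − 20·log₁₀(r/r_ref), then add intensities.
ultrasonic cleaner: 76.5 − 20·log₁₀(12.6/1.6) = 76.5 − 17.93 = 58.57 dB.
chiller: 94.8 − 20·log₁₀(9.4/2.9) = 94.8 − 10.21 = 84.59 dB.
refrigeration condenser: 88.3 − 20·log₁₀(17.7/2.4) = 88.3 − 17.36 = 70.94 dB.
Σ 10^(L/10) = 3.006e+08 → L_total = 10·log₁₀(3.006e+08) = 84.78 dB.

85 dB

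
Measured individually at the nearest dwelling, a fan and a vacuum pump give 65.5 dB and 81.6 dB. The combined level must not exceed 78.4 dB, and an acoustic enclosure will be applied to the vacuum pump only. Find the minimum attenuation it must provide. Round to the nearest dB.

The untreated sources together contribute 10^(65.5/10) = 3.548e+06, i.e. 65.50 dB.
The limit corresponds to 10^(78.4/10) = 6.918e+07; subtracting the fixed part leaves 6.563e+07 for the vacuum pump, i.e. 78.17 dB.
So the vacuum pump must be reduced from 81.6 to 78.17 dB: IL = 3.43 dB.

3 dB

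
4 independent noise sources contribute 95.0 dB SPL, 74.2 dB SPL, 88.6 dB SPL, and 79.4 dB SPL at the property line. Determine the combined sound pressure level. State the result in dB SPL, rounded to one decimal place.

Incoherent sources combine by intensity addition: L_total = 10·log₁₀(Σ 10^(L_i/10)).
Σ 10^(L/10) = 10^(95.0/10) + 10^(74.2/10) + 10^(88.6/10) + 10^(79.4/10) = 4.000e+09.
L_total = 10·log₁₀(4.000e+09) = 96.02 dB SPL.

96.0 dB SPL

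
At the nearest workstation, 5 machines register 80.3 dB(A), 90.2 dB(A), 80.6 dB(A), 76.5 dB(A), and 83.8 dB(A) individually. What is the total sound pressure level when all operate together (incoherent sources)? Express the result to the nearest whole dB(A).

Incoherent sources combine by intensity addition: L_total = 10·log₁₀(Σ 10^(L_i/10)).
Σ 10^(L/10) = 10^(80.3/10) + 10^(90.2/10) + 10^(80.6/10) + 10^(76.5/10) + 10^(83.8/10) = 1.554e+09.
L_total = 10·log₁₀(1.554e+09) = 91.91 dB(A).

92 dB(A)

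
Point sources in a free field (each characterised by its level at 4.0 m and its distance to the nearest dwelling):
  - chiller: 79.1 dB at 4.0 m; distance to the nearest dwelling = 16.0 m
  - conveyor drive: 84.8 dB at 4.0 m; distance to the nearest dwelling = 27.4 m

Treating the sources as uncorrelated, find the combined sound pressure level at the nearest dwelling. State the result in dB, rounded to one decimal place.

70.6 dB

First find each source's level at the receiver (point-source: −20·log₁₀(r/r_ref)), then combine on an intensity basis.
chiller: 79.1 − 20·log₁₀(16.0/4.0) = 79.1 − 12.04 = 67.06 dB.
conveyor drive: 84.8 − 20·log₁₀(27.4/4.0) = 84.8 − 16.71 = 68.09 dB.
Σ 10^(L/10) = 1.152e+07 → L_total = 10·log₁₀(1.152e+07) = 70.61 dB.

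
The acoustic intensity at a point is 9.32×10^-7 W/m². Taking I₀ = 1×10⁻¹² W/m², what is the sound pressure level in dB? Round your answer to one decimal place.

59.7 dB

I/I₀ = 9.32×10^-7/10⁻¹² = 9.32×10^5, and L = 10·log₁₀(I/I₀).
L = 10·(0.9694 + 5) = 59.69 dB.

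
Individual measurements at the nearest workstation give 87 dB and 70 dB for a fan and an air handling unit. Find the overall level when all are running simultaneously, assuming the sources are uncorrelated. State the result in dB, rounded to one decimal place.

For uncorrelated sources the intensities add, so convert each level to linear form, sum, and take 10·log₁₀ of the total.
Σ 10^(L/10) = 10^(87/10) + 10^(70/10) = 5.112e+08.
L_total = 10·log₁₀(5.112e+08) = 87.09 dB.

87.1 dB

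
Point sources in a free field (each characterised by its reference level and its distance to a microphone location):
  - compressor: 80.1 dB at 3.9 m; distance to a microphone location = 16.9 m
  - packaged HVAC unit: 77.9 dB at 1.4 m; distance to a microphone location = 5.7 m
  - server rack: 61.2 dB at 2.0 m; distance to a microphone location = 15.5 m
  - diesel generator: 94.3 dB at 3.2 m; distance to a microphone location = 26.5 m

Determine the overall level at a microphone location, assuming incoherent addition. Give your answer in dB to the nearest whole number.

77 dB

First find each source's level at the receiver (point-source: −20·log₁₀(r/r_ref)), then combine on an intensity basis.
compressor: 80.1 − 20·log₁₀(16.9/3.9) = 80.1 − 12.74 = 67.36 dB.
packaged HVAC unit: 77.9 − 20·log₁₀(5.7/1.4) = 77.9 − 12.19 = 65.71 dB.
server rack: 61.2 − 20·log₁₀(15.5/2.0) = 61.2 − 17.79 = 43.41 dB.
diesel generator: 94.3 − 20·log₁₀(26.5/3.2) = 94.3 − 18.36 = 75.94 dB.
Σ 10^(L/10) = 4.844e+07 → L_total = 10·log₁₀(4.844e+07) = 76.85 dB.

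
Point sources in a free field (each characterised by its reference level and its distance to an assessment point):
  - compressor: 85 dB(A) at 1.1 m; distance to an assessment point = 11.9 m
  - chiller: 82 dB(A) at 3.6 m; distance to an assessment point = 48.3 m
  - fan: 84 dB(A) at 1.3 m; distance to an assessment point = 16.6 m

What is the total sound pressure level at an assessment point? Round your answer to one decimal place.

67.1 dB(A)

Apply inverse-square spreading to bring every level to the receiver, then sum 10^(L/10).
compressor: 85 − 20·log₁₀(11.9/1.1) = 85 − 20.68 = 64.32 dB(A).
chiller: 82 − 20·log₁₀(48.3/3.6) = 82 − 22.55 = 59.45 dB(A).
fan: 84 − 20·log₁₀(16.6/1.3) = 84 − 22.12 = 61.88 dB(A).
Σ 10^(L/10) = 5.123e+06 → L_total = 10·log₁₀(5.123e+06) = 67.10 dB(A).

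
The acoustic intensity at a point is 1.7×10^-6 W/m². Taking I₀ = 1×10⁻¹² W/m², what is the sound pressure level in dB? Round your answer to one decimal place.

62.3 dB

L = 10·log₁₀(I/I₀) = 10·log₁₀(1.7×10^-6/10⁻¹²) = 10·log₁₀(1.7×10^6).
L = 10·(0.2304 + 6) = 62.30 dB.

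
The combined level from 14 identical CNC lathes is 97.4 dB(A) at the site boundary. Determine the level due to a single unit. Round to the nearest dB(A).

For N identical incoherent sources L_total = L₁ + 10·log₁₀ N, so L₁ = 97.4 − 10·log₁₀(14) = 97.4 − 11.461.

86 dB(A)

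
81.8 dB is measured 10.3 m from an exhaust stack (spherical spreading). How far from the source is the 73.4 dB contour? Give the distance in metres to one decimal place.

27.1 m

For a point source L₁ − L₂ = 20·log₁₀(r₂/r₁), so r₂ = r₁·10^((L₁−L₂)/20).
r₂ = 10.3·10^((81.8−73.4)/20) = 10.3·10^(8.4/20) = 27.09 m.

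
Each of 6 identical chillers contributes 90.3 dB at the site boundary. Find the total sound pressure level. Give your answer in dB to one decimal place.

L_total = L₁ + 10·log₁₀ N for N identical incoherent sources.
L_total = 90.3 + 10·log₁₀(6) = 90.3 + 7.782 = 98.08 dB.

98.1 dB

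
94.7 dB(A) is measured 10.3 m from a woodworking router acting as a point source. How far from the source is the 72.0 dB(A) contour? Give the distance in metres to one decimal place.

Point-source spreading drops the level by 20·log₁₀(r₂/r₁); inverting, r₂/r₁ = 10^(ΔL/20).
r₂ = 10.3·10^((94.7−72.0)/20) = 10.3·10^(22.7/20) = 140.55 m.

140.6 m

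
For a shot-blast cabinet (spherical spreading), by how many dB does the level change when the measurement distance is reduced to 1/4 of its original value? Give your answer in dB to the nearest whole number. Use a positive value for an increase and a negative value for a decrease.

+12 dB

Point-source spreading: ΔL = −20·log₁₀(r₂/r₁).
ΔL = −20·log₁₀(0.25) = +12.04 dB.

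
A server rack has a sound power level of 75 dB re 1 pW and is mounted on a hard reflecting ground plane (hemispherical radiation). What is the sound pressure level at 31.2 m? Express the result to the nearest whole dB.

37 dB

Free-field hemispherical radiation: L_p = L_w − 10·log₁₀(2π·r²), r = 31.2 m.
2π·r² = 6116 m², 10·log₁₀ of that is 37.865 dB.
L_p = 75 − 37.865 = 37.14 dB.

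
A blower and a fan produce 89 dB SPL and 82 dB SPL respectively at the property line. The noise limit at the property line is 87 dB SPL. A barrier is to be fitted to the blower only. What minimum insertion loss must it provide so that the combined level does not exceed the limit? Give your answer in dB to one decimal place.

Everything except the blower sums to 10^(82/10) = 1.585e+08 in linear terms, 82.00 dB SPL.
To meet 87 dB SPL overall, the treated blower may contribute at most 10^(87/10) − 1.585e+08 = 3.427e+08, i.e. 85.35 dB SPL.
So the blower must be reduced from 89 to 85.35 dB SPL: IL = 3.65 dB.

3.7 dB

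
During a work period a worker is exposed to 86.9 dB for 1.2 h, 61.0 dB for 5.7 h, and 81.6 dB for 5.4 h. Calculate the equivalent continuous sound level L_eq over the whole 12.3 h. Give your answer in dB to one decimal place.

80.5 dB

The energy average is taken in the linear domain: L_eq = 10·log₁₀[(Σ tᵢ·10^(Lᵢ/10))/T], T = 12.3 h.
Σ tᵢ·10^(Lᵢ/10) = 1.2·10^(86.9/10) + 5.7·10^(61.0/10) + 5.4·10^(81.6/10) = 1.375e+09.
L_eq = 10·log₁₀(1.375e+09/12.3) = 80.49 dB.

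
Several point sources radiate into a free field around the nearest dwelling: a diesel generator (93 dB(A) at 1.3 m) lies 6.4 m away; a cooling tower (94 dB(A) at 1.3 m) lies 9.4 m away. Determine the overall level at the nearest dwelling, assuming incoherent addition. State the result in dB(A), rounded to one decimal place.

First find each source's level at the receiver (point-source: −20·log₁₀(r/r_ref)), then combine on an intensity basis.
diesel generator: 93 − 20·log₁₀(6.4/1.3) = 93 − 13.84 = 79.16 dB(A).
cooling tower: 94 − 20·log₁₀(9.4/1.3) = 94 − 17.18 = 76.82 dB(A).
Σ 10^(L/10) = 1.304e+08 → L_total = 10·log₁₀(1.304e+08) = 81.15 dB(A).

81.2 dB(A)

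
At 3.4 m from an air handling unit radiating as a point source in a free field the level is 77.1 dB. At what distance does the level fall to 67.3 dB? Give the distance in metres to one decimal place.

For a point source L₁ − L₂ = 20·log₁₀(r₂/r₁), so r₂ = r₁·10^((L₁−L₂)/20).
r₂ = 3.4·10^((77.1−67.3)/20) = 3.4·10^(9.8/20) = 10.51 m.

10.5 m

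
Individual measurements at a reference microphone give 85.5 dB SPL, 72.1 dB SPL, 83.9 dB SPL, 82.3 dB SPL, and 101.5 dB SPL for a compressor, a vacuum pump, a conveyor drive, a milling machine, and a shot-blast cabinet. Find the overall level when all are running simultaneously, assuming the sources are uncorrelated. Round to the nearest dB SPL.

102 dB SPL

Incoherent sources combine by intensity addition: L_total = 10·log₁₀(Σ 10^(L_i/10)).
Σ 10^(L/10) = 10^(85.5/10) + 10^(72.1/10) + 10^(83.9/10) + 10^(82.3/10) + 10^(101.5/10) = 1.491e+10.
L_total = 10·log₁₀(1.491e+10) = 101.74 dB SPL.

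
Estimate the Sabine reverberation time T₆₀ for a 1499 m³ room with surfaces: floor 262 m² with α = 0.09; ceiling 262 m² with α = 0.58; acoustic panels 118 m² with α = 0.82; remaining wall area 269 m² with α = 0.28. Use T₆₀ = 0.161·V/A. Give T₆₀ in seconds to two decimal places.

0.69 s

Summing Sᵢαᵢ: 262·0.09 + 262·0.58 + 118·0.82 + 269·0.28 = 347.62 m².
T₆₀ = 0.161·V/A = 0.161·1499/347.62 = 0.694 s.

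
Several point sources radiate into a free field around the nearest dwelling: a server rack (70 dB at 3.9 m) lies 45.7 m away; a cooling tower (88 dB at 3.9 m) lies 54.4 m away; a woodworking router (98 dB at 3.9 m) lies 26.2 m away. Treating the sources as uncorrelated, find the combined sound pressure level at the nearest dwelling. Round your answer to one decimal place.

81.6 dB

Apply inverse-square spreading to bring every level to the receiver, then sum 10^(L/10).
server rack: 70 − 20·log₁₀(45.7/3.9) = 70 − 21.38 = 48.62 dB.
cooling tower: 88 − 20·log₁₀(54.4/3.9) = 88 − 22.89 = 65.11 dB.
woodworking router: 98 − 20·log₁₀(26.2/3.9) = 98 − 16.54 = 81.46 dB.
Σ 10^(L/10) = 1.431e+08 → L_total = 10·log₁₀(1.431e+08) = 81.56 dB.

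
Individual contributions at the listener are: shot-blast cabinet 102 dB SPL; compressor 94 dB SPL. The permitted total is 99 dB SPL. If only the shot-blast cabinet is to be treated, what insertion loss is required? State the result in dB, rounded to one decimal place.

Everything except the shot-blast cabinet sums to 10^(94/10) = 2.512e+09 in linear terms, 94.00 dB SPL.
The limit corresponds to 10^(99/10) = 7.943e+09; subtracting the fixed part leaves 5.431e+09 for the shot-blast cabinet, i.e. 97.35 dB SPL.
So the shot-blast cabinet must be reduced from 102 to 97.35 dB SPL: IL = 4.65 dB.

4.7 dB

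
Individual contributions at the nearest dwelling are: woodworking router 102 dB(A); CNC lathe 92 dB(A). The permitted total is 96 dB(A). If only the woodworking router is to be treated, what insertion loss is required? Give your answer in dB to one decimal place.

8.2 dB

The untreated sources together contribute 10^(92/10) = 1.585e+09, i.e. 92.00 dB(A).
To meet 96 dB(A) overall, the treated woodworking router may contribute at most 10^(96/10) − 1.585e+09 = 2.396e+09, i.e. 93.80 dB(A).
Required insertion loss = 102 − 93.80 = 8.20 dB.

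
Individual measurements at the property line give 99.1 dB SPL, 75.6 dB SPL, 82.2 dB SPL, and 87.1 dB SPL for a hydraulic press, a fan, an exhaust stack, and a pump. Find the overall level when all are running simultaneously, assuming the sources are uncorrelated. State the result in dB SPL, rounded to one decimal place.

Incoherent sources combine by intensity addition: L_total = 10·log₁₀(Σ 10^(L_i/10)).
Σ 10^(L/10) = 10^(99.1/10) + 10^(75.6/10) + 10^(82.2/10) + 10^(87.1/10) = 8.843e+09.
L_total = 10·log₁₀(8.843e+09) = 99.47 dB SPL.

99.5 dB SPL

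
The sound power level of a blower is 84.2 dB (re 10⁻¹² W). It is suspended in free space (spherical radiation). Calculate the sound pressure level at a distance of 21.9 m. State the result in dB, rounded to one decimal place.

46.4 dB

L_p = L_w − 10·log₁₀(4π·r²) with r = 21.9 m.
4π·r² = 6027 m², 10·log₁₀ of that is 37.801 dB.
L_p = 84.2 − 37.801 = 46.40 dB.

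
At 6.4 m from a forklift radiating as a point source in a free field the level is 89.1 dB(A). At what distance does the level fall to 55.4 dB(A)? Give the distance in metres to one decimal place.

Point-source spreading drops the level by 20·log₁₀(r₂/r₁); inverting, r₂/r₁ = 10^(ΔL/20).
r₂ = 6.4·10^((89.1−55.4)/20) = 6.4·10^(33.7/20) = 309.87 m.

309.9 m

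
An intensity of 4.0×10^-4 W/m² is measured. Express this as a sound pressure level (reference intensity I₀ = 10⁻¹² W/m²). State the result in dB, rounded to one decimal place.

86.0 dB

I/I₀ = 4.0×10^-4/10⁻¹² = 4.0×10^8, and L = 10·log₁₀(I/I₀).
L = 10·(0.6021 + 8) = 86.02 dB.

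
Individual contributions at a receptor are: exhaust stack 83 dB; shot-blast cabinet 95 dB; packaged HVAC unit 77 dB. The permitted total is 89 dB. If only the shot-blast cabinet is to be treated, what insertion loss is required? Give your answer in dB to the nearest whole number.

8 dB

Fixed contribution from the other sources: Σ 10^(L/10) = 10^(83/10) + 10^(77/10) = 2.496e+08 (83.97 dB).
To meet 89 dB overall, the treated shot-blast cabinet may contribute at most 10^(89/10) − 2.496e+08 = 5.447e+08, i.e. 87.36 dB.
So the shot-blast cabinet must be reduced from 95 to 87.36 dB: IL = 7.64 dB.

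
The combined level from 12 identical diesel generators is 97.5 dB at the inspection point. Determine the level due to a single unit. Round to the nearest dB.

87 dB

Dividing the total intensity by 12 lowers the level by 10·log₁₀ 12 = 10.792 dB: L₁ = 97.5 − 10.792.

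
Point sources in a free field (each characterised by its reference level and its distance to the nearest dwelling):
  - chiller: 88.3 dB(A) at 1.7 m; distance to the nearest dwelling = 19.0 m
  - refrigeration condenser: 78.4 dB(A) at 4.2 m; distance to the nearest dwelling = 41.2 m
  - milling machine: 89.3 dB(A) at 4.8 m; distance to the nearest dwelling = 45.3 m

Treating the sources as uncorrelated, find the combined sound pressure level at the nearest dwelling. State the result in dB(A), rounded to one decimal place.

72.0 dB(A)

Propagate each source to the receiver with L = L_ref − 20·log₁₀(r/r_ref), then add intensities.
chiller: 88.3 − 20·log₁₀(19.0/1.7) = 88.3 − 20.97 = 67.33 dB(A).
refrigeration condenser: 78.4 − 20·log₁₀(41.2/4.2) = 78.4 − 19.83 = 58.57 dB(A).
milling machine: 89.3 − 20·log₁₀(45.3/4.8) = 89.3 − 19.50 = 69.80 dB(A).
Σ 10^(L/10) = 1.569e+07 → L_total = 10·log₁₀(1.569e+07) = 71.96 dB(A).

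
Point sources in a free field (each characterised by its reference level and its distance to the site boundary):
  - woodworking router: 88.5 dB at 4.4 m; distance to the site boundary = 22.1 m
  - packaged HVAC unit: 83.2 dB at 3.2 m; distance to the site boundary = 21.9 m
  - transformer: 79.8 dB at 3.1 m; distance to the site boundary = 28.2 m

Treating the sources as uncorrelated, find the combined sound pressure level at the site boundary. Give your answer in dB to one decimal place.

First find each source's level at the receiver (point-source: −20·log₁₀(r/r_ref)), then combine on an intensity basis.
woodworking router: 88.5 − 20·log₁₀(22.1/4.4) = 88.5 − 14.02 = 74.48 dB.
packaged HVAC unit: 83.2 − 20·log₁₀(21.9/3.2) = 83.2 − 16.71 = 66.49 dB.
transformer: 79.8 − 20·log₁₀(28.2/3.1) = 79.8 − 19.18 = 60.62 dB.
Σ 10^(L/10) = 3.368e+07 → L_total = 10·log₁₀(3.368e+07) = 75.27 dB.

75.3 dB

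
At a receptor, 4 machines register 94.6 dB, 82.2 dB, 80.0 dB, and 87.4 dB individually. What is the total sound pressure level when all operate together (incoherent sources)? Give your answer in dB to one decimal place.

For uncorrelated sources the intensities add, so convert each level to linear form, sum, and take 10·log₁₀ of the total.
Σ 10^(L/10) = 10^(94.6/10) + 10^(82.2/10) + 10^(80.0/10) + 10^(87.4/10) = 3.700e+09.
L_total = 10·log₁₀(3.700e+09) = 95.68 dB.

95.7 dB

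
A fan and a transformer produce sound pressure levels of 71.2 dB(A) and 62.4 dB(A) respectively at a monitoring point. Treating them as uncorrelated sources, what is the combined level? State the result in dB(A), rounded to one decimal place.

Incoherent sources combine by intensity addition: L_total = 10·log₁₀(Σ 10^(L_i/10)).
Σ 10^(L/10) = 10^(71.2/10) + 10^(62.4/10) = 1.492e+07.
L_total = 10·log₁₀(1.492e+07) = 71.74 dB(A).

71.7 dB(A)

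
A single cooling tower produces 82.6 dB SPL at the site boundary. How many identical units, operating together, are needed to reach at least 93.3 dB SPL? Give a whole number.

12

The shortfall is 93.3 − 82.6 = 10.7 dB, and N units add 10·log₁₀ N, so need 10·log₁₀ N ≥ 10.7.
N ≥ 10^(10.7/10) = 11.749, so N = 12.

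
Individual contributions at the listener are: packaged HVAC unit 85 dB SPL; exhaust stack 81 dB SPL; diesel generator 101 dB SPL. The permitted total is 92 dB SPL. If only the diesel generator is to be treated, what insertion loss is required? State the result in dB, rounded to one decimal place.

10.4 dB

The untreated sources together contribute 10^(85/10) + 10^(81/10) = 4.421e+08, i.e. 86.46 dB SPL.
To meet 92 dB SPL overall, the treated diesel generator may contribute at most 10^(92/10) − 4.421e+08 = 1.143e+09, i.e. 90.58 dB SPL.
So the diesel generator must be reduced from 101 to 90.58 dB SPL: IL = 10.42 dB.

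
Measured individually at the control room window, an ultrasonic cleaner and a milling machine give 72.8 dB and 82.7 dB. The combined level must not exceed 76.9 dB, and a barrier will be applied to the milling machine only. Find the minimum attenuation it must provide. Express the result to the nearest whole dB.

The untreated sources together contribute 10^(72.8/10) = 1.905e+07, i.e. 72.80 dB.
The limit corresponds to 10^(76.9/10) = 4.898e+07; subtracting the fixed part leaves 2.992e+07 for the milling machine, i.e. 74.76 dB.
So the milling machine must be reduced from 82.7 to 74.76 dB: IL = 7.94 dB.

8 dB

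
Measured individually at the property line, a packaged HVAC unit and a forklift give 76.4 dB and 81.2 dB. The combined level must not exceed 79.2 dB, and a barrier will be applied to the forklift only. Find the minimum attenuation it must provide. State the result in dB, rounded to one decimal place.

Fixed contribution from the other source: Σ 10^(L/10) = 10^(76.4/10) = 4.365e+07 (76.40 dB).
To meet 79.2 dB overall, the treated forklift may contribute at most 10^(79.2/10) − 4.365e+07 = 3.952e+07, i.e. 75.97 dB.
So the forklift must be reduced from 81.2 to 75.97 dB: IL = 5.23 dB.

5.2 dB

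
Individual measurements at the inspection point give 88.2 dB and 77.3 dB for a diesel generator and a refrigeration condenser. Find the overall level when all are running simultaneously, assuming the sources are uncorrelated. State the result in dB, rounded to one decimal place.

88.5 dB

Incoherent sources combine by intensity addition: L_total = 10·log₁₀(Σ 10^(L_i/10)).
Σ 10^(L/10) = 10^(88.2/10) + 10^(77.3/10) = 7.144e+08.
L_total = 10·log₁₀(7.144e+08) = 88.54 dB.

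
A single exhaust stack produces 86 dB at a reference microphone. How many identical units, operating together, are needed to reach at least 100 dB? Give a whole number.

N identical sources give L₁ + 10·log₁₀ N, so require 10·log₁₀ N ≥ 100 − 86 = 14.0 dB.
N ≥ 10^(14.0/10) = 25.119, so N = 26.

26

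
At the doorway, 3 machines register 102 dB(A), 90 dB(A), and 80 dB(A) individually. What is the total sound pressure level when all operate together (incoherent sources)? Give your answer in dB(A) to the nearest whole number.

102 dB(A)

For uncorrelated sources the intensities add, so convert each level to linear form, sum, and take 10·log₁₀ of the total.
Σ 10^(L/10) = 10^(102/10) + 10^(90/10) + 10^(80/10) = 1.695e+10.
L_total = 10·log₁₀(1.695e+10) = 102.29 dB(A).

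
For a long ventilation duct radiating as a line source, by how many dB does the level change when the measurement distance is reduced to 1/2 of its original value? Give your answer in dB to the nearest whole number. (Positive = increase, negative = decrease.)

+3 dB

A line source loses 3 dB per doubling of distance; generally ΔL = −10·log₁₀(r₂/r₁).
ΔL = −10·log₁₀(0.5) = +3.01 dB.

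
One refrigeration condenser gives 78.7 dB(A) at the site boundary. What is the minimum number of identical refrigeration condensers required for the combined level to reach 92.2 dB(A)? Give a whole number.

Need L₁ + 10·log₁₀ N ≥ 92.2, i.e. log₁₀ N ≥ 1.35.
N ≥ 10^(13.5/10) = 22.387, so N = 23.

23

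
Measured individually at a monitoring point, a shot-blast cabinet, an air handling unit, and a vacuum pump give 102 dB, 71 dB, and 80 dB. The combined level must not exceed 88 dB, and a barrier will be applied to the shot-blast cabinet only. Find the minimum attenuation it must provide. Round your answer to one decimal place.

The untreated sources together contribute 10^(71/10) + 10^(80/10) = 1.126e+08, i.e. 80.51 dB.
The limit corresponds to 10^(88/10) = 6.310e+08; subtracting the fixed part leaves 5.184e+08 for the shot-blast cabinet, i.e. 87.15 dB.
So the shot-blast cabinet must be reduced from 102 to 87.15 dB: IL = 14.85 dB.

14.9 dB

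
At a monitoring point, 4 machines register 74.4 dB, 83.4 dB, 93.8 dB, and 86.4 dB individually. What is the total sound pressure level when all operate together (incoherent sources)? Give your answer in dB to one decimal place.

94.9 dB

For uncorrelated sources the intensities add, so convert each level to linear form, sum, and take 10·log₁₀ of the total.
Σ 10^(L/10) = 10^(74.4/10) + 10^(83.4/10) + 10^(93.8/10) + 10^(86.4/10) = 3.082e+09.
L_total = 10·log₁₀(3.082e+09) = 94.89 dB.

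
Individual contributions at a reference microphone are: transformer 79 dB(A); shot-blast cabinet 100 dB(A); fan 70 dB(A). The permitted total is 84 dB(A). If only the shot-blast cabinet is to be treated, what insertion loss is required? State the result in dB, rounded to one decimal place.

17.9 dB

The untreated sources together contribute 10^(79/10) + 10^(70/10) = 8.943e+07, i.e. 79.51 dB(A).
To meet 84 dB(A) overall, the treated shot-blast cabinet may contribute at most 10^(84/10) − 8.943e+07 = 1.618e+08, i.e. 82.09 dB(A).
Required insertion loss = 100 − 82.09 = 17.91 dB.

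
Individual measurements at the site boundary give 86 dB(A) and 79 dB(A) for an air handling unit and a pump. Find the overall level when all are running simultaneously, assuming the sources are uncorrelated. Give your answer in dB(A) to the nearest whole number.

87 dB(A)

Incoherent sources combine by intensity addition: L_total = 10·log₁₀(Σ 10^(L_i/10)).
Σ 10^(L/10) = 10^(86/10) + 10^(79/10) = 4.775e+08.
L_total = 10·log₁₀(4.775e+08) = 86.79 dB(A).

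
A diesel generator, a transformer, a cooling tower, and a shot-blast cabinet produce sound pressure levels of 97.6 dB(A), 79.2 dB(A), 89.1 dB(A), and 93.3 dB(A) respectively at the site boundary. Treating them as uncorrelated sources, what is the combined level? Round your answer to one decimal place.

99.4 dB(A)

For uncorrelated sources the intensities add, so convert each level to linear form, sum, and take 10·log₁₀ of the total.
Σ 10^(L/10) = 10^(97.6/10) + 10^(79.2/10) + 10^(89.1/10) + 10^(93.3/10) = 8.788e+09.
L_total = 10·log₁₀(8.788e+09) = 99.44 dB(A).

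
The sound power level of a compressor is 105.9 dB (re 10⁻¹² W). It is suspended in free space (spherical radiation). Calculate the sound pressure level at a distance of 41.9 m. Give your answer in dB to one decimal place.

The power spreads over a sphere of area 4π·r², so L_p = L_w − 10·log₁₀(4π·r²).
4π·r² = 2.206e+04 m², 10·log₁₀ of that is 43.436 dB.
L_p = 105.9 − 43.436 = 62.46 dB.

62.5 dB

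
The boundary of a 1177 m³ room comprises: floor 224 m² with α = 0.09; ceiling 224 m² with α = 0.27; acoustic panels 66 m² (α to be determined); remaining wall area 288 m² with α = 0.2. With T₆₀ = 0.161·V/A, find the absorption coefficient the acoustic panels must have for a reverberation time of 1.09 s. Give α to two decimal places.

Required total absorption A = 0.161·1177/1.09 = 173.85 m².
Absorption from the other surfaces = 224·0.09 + 224·0.27 + 288·0.2 = 138.24 m², so the acoustic panels must supply 35.61 m² over 66 m².
α = 35.61/66 = 0.540.

0.54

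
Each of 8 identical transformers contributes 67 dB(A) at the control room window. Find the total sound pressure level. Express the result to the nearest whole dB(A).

76 dB(A)

With 8 equal, uncorrelated contributions the intensity is 8× that of one unit, giving a rise of 10·log₁₀ 8.
L_total = 67 + 10·log₁₀(8) = 67 + 9.031 = 76.03 dB(A).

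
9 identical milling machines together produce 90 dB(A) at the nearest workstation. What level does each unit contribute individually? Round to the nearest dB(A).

80 dB(A)

For N identical incoherent sources L_total = L₁ + 10·log₁₀ N, so L₁ = 90 − 10·log₁₀(9) = 90 − 9.542.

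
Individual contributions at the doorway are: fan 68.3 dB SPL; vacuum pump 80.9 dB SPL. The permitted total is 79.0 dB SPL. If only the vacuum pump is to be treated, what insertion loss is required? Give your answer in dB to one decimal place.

2.3 dB

Everything except the vacuum pump sums to 10^(68.3/10) = 6.761e+06 in linear terms, 68.30 dB SPL.
To meet 79.0 dB SPL overall, the treated vacuum pump may contribute at most 10^(79.0/10) − 6.761e+06 = 7.267e+07, i.e. 78.61 dB SPL.
Required insertion loss = 80.9 − 78.61 = 2.29 dB.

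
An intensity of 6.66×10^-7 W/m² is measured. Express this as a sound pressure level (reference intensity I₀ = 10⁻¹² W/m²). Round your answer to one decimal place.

L = 10·log₁₀(I/I₀) = 10·log₁₀(6.66×10^-7/10⁻¹²) = 10·log₁₀(6.66×10^5).
L = 10·(0.8235 + 5) = 58.23 dB.

58.2 dB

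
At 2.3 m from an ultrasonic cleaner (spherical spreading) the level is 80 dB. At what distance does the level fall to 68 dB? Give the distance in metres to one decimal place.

The 12.0 dB drop corresponds to a distance ratio of 10^(12.0/20) for a point source.
r₂ = 2.3·10^((80−68)/20) = 2.3·10^(12.0/20) = 9.16 m.

9.2 m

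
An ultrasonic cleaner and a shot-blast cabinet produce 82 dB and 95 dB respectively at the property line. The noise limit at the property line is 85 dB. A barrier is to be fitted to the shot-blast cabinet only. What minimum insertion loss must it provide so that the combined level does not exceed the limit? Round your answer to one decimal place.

Fixed contribution from the other source: Σ 10^(L/10) = 10^(82/10) = 1.585e+08 (82.00 dB).
To meet 85 dB overall, the treated shot-blast cabinet may contribute at most 10^(85/10) − 1.585e+08 = 1.577e+08, i.e. 81.98 dB.
Required insertion loss = 95 − 81.98 = 13.02 dB.

13.0 dB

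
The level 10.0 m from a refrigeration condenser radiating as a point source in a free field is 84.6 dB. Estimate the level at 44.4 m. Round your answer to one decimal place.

71.7 dB

For a point source, L₂ = L₁ − 20·log₁₀(r₂/r₁).
L₂ = 84.6 − 20·log₁₀(44.4/10.0) = 84.6 − 12.948 = 71.65 dB.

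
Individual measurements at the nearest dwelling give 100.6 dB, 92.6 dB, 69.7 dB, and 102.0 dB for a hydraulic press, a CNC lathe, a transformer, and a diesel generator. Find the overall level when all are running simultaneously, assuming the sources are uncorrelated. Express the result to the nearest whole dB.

105 dB

Incoherent sources combine by intensity addition: L_total = 10·log₁₀(Σ 10^(L_i/10)).
Σ 10^(L/10) = 10^(100.6/10) + 10^(92.6/10) + 10^(69.7/10) + 10^(102.0/10) = 2.916e+10.
L_total = 10·log₁₀(2.916e+10) = 104.65 dB.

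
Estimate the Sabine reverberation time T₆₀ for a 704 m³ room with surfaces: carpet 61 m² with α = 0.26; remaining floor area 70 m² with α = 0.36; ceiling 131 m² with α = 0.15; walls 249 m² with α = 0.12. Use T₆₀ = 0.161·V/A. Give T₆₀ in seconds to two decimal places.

1.25 s

Total absorption A = 61·0.26 + 70·0.36 + 131·0.15 + 249·0.12 = 90.59 m² sabins.
T₆₀ = 0.161·V/A = 0.161·704/90.59 = 1.251 s.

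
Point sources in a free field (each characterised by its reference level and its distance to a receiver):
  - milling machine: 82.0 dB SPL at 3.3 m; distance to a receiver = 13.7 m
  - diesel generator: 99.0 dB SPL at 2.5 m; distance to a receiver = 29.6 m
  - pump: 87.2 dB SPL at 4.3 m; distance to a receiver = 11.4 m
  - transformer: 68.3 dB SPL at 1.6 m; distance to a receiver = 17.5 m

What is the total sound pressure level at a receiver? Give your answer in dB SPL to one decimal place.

81.5 dB SPL

Apply inverse-square spreading to bring every level to the receiver, then sum 10^(L/10).
milling machine: 82.0 − 20·log₁₀(13.7/3.3) = 82.0 − 12.36 = 69.64 dB SPL.
diesel generator: 99.0 − 20·log₁₀(29.6/2.5) = 99.0 − 21.47 = 77.53 dB SPL.
pump: 87.2 − 20·log₁₀(11.4/4.3) = 87.2 − 8.47 = 78.73 dB SPL.
transformer: 68.3 − 20·log₁₀(17.5/1.6) = 68.3 − 20.78 = 47.52 dB SPL.
Σ 10^(L/10) = 1.406e+08 → L_total = 10·log₁₀(1.406e+08) = 81.48 dB SPL.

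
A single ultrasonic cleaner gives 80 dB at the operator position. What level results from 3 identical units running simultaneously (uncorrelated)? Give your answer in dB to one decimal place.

With 3 equal, uncorrelated contributions the intensity is 3× that of one unit, giving a rise of 10·log₁₀ 3.
L_total = 80 + 10·log₁₀(3) = 80 + 4.771 = 84.77 dB.

84.8 dB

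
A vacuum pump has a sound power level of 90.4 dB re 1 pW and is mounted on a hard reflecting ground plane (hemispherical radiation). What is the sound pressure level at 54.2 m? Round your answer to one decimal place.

47.7 dB

The power spreads over a hemisphere of area 2π·r², so L_p = L_w − 10·log₁₀(2π·r²).
2π·r² = 1.846e+04 m², 10·log₁₀ of that is 42.662 dB.
L_p = 90.4 − 42.662 = 47.74 dB.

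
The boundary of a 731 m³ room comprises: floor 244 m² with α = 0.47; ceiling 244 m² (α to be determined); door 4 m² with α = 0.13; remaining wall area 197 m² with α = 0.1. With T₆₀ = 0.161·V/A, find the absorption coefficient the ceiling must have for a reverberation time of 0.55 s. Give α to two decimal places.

Required total absorption A = 0.161·731/0.55 = 213.98 m².
Absorption from the other surfaces = 244·0.47 + 4·0.13 + 197·0.1 = 134.90 m², so the ceiling must supply 79.08 m² over 244 m².
α = 79.08/244 = 0.324.

0.32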